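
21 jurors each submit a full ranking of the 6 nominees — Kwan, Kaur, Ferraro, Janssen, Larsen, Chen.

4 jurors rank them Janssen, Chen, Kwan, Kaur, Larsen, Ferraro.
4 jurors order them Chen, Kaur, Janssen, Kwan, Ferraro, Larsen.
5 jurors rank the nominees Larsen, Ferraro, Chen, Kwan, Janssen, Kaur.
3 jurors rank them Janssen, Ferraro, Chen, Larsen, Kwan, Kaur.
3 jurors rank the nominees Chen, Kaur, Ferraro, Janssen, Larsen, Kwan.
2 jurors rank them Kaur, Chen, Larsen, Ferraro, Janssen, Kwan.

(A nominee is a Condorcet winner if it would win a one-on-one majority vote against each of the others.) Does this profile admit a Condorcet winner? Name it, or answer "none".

Head-to-head results (21 jurors):
Kwan vs Kaur: Kwan wins 12–9.
Kwan vs Ferraro: Ferraro, 13–8.
Kwan–Janssen: Janssen 16–5.
Kwan vs Larsen: Kwan is ranked higher on 4+4 = 8 ballots, Larsen on 13. Larsen wins 13–8.
Kwan vs Chen: Chen wins 21–0.
Kaur vs Ferraro: Kaur, 13–8.
Kaur vs Janssen: 9 to 12, Janssen.
Kaur–Larsen: Kaur 13–8.
Kaur vs Chen: Chen, 19–2.
Ferraro vs Janssen: Janssen, 11–10.
Ferraro vs Larsen: 4+3+3 = 10 for Ferraro, 11 for Larsen — Larsen by 11–10.
Ferraro vs Chen: Ferraro is ranked higher on 5+3 = 8 ballots, Chen on 13. Chen wins 13–8.
Janssen vs Larsen: 14 to 7, Janssen.
Janssen vs Chen: 7 to 14, Chen.
Larsen vs Chen: 5 to 16, Chen.
Only Chen has no losses; Chen is the Condorcet winner.

Chen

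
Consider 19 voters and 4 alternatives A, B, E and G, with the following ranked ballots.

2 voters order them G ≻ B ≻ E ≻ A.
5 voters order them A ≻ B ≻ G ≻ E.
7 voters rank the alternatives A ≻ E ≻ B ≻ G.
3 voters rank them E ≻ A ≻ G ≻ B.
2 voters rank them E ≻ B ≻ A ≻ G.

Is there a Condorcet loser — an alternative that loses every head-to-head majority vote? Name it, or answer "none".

Pairwise majorities:
A vs B: 15 to 4, A.
A vs E: A wins 12–7.
A vs G: A wins 17–2.
B vs E: E wins 12–7.
B vs G: B preferred on 5+7+2 = 14 ballots; B wins 14–5.
E–G: E 12–7.
G is beaten in every head-to-head and is the Condorcet loser.

G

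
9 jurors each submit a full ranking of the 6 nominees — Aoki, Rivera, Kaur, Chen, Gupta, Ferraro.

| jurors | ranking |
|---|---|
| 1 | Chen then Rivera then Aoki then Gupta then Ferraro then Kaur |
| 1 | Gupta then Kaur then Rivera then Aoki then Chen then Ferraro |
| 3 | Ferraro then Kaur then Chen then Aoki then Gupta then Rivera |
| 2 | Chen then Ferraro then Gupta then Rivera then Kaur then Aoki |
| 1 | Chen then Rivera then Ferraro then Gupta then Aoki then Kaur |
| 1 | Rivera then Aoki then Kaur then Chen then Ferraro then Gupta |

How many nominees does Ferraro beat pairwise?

4

Ferraro against each rival (9 jurors):
Ferraro vs Aoki: Ferraro preferred on 3+2+1 = 6 ballots; Ferraro wins 6–3.
Ferraro vs Rivera: Ferraro wins 5–4.
Ferraro vs Kaur: Ferraro is ranked higher on 1+3+2+1 = 7 ballots, Kaur on 2. Ferraro wins 7–2.
Ferraro vs Chen: Ferraro preferred on 3 ballots; Chen wins 6–3.
Ferraro vs Gupta: 7 to 2, Ferraro.
Ferraro beats Aoki, Rivera, Kaur, Gupta; loses to Chen — 4 pairwise wins.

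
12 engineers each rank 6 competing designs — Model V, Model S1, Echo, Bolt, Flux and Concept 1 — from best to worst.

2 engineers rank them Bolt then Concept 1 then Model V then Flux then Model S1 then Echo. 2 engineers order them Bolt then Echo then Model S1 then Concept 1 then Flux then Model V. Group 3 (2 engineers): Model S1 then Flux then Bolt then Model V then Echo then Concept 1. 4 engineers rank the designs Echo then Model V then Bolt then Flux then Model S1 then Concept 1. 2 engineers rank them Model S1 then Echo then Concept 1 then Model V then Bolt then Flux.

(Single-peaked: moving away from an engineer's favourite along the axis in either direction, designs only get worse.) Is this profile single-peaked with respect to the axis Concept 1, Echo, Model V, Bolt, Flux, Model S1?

Axis positions: Concept 1=1, Echo=2, Model V=3, Bolt=4, Flux=5, Model S1=6.
Group 1: ranking walks positions 4-1-3-5-6-2; Concept 1 is ranked above Model V even though Model V lies between Concept 1 and the peak Bolt on the axis — preferences dip and rise again. Not single-peaked.
Group 2: ranking walks positions 4-2-6-1-5-3; Echo is ranked above Model V even though Model V lies between Echo and the peak Bolt on the axis — preferences dip and rise again. Not single-peaked.
Group 3 (peak Model S1 at position 6): ranking walks positions 6-5-4-3-2-1, expanding outward from the peak — single-peaked.
Group 4 (peak Echo at position 2): ranking walks positions 2-3-4-5-6-1, expanding outward from the peak — single-peaked.
Group 5: ranking walks positions 6-2-1-3-4-5; Echo is ranked above Flux even though Flux lies between Echo and the peak Model S1 on the axis — preferences dip and rise again. Not single-peaked.
Group 1 violates single-peakedness, so the profile is not single-peaked on this axis.

no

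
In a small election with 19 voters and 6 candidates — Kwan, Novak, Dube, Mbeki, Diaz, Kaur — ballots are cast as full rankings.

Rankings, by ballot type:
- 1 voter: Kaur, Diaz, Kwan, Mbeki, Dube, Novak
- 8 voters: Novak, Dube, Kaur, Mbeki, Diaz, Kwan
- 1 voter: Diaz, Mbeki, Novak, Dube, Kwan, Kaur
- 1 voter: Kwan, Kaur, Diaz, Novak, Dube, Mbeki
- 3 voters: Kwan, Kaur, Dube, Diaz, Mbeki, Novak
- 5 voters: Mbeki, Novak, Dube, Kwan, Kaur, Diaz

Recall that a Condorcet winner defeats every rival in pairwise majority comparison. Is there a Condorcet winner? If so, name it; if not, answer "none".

Pairwise majorities:
Kwan vs Novak: Novak, 14–5.
Kwan vs Dube: Dube wins 14–5.
Kwan vs Mbeki: Mbeki, 14–5.
Kwan vs Diaz: Diaz, 10–9.
Kwan vs Kaur: Kwan, 10–9.
Novak vs Dube: Novak, 15–4.
Novak vs Mbeki: Mbeki, 10–9.
Novak vs Diaz: Novak wins 13–6.
Novak vs Kaur: Novak wins 14–5.
Dube vs Mbeki: Dube wins 12–7.
Dube–Diaz: Dube 16–3.
Dube vs Kaur: Dube wins 14–5.
Mbeki–Diaz: Mbeki 13–6.
Mbeki vs Kaur: Kaur wins 13–6.
Diaz vs Kaur: Kaur wins 18–1.
No candidate is unbeaten: Kwan loses to Novak; Novak loses to Mbeki; Dube loses to Novak; Mbeki loses to Dube; Diaz loses to Novak; Kaur loses to Kwan. In particular Kwan → Kaur → Mbeki → Kwan is a majority cycle — no Condorcet winner exists.

none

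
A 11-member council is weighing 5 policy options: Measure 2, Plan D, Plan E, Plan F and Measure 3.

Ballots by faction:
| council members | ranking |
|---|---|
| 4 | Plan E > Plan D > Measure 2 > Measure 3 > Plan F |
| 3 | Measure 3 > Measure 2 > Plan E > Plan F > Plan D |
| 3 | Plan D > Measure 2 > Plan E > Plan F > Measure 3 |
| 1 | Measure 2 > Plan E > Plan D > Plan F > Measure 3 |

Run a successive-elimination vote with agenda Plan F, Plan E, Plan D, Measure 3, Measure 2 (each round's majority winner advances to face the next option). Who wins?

Measure 2

Round 1: Plan F vs Plan E — 0–11, Plan E advances.
Round 2: Plan E vs Plan D — 8–3, Plan E advances.
Round 3: Plan E vs Measure 3 — 8–3, Plan E advances.
Round 4: Plan E vs Measure 2 — 4–7, Measure 2 advances.
The agenda winner is Measure 2.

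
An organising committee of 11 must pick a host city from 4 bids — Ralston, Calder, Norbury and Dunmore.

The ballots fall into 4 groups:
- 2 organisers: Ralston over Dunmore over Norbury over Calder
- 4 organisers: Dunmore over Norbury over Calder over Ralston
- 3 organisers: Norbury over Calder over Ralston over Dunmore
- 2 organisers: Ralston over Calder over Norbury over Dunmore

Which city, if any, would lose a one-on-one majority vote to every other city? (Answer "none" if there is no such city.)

Head-to-head results (11 organisers):
Ralston vs Calder: Ralston is ranked higher on 2+2 = 4 ballots, Calder on 7. Calder wins 7–4.
Ralston vs Norbury: 2+2 = 4 for Ralston, 7 for Norbury — Norbury by 7–4.
Ralston vs Dunmore: Ralston wins 7–4.
Calder–Norbury: Norbury 9–2.
Calder vs Dunmore: Dunmore, 6–5.
Norbury vs Dunmore: 3+2 = 5 for Norbury, 6 for Dunmore — Dunmore by 6–5.
Each city has at least one pairwise win (Ralston beats Dunmore; Calder beats Ralston; Norbury beats Ralston; Dunmore beats Calder) — no Condorcet loser.

none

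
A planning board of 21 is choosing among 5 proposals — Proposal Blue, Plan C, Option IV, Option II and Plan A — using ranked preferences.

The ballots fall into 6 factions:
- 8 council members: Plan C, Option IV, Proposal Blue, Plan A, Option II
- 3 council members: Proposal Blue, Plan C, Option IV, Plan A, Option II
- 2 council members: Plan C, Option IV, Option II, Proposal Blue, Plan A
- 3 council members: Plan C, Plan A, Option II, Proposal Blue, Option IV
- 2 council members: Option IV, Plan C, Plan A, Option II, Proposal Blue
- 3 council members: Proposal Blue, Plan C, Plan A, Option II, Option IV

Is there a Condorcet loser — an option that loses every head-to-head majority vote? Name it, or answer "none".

Option II

Pairwise majorities:
Proposal Blue vs Plan C: Proposal Blue is ranked higher on 3+3 = 6 ballots, Plan C on 15. Plan C wins 15–6.
Proposal Blue–Option IV: Option IV 12–9.
Proposal Blue–Option II: Proposal Blue 14–7.
Proposal Blue vs Plan A: 8+3+2+3 = 16 for Proposal Blue, 5 for Plan A — Proposal Blue by 16–5.
Plan C vs Option IV: Plan C is ranked higher on 8+3+2+3+3 = 19 ballots, Option IV on 2. Plan C wins 19–2.
Plan C vs Option II: 8+3+2+3+2+3 = 21 for Plan C, 0 for Option II — Plan C by 21–0.
Plan C vs Plan A: Plan C wins 21–0.
Option IV vs Option II: Option IV wins 15–6.
Option IV vs Plan A: 8+3+2+2 = 15 for Option IV, 6 for Plan A — Option IV by 15–6.
Option II vs Plan A: Option II preferred on 2 ballots; Plan A wins 19–2.
Option II is beaten in every head-to-head and is the Condorcet loser.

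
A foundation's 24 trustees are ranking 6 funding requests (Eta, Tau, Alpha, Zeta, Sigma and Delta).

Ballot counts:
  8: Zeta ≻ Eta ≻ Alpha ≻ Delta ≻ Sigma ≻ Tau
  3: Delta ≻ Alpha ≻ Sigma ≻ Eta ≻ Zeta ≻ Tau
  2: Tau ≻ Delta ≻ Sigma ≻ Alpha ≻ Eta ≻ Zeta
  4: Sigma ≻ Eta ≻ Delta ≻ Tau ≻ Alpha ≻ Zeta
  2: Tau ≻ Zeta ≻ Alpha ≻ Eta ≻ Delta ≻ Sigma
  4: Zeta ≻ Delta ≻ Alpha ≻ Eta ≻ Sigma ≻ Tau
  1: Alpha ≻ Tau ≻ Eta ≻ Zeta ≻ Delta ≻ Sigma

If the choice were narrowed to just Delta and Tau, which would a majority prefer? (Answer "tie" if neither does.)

Delta

Ballots ranking Delta above Tau: 8 + 3 + 4 + 4 = 19.
Ballots ranking Tau above Delta: 24 − 19 = 5.
Delta wins the head-to-head 19–5.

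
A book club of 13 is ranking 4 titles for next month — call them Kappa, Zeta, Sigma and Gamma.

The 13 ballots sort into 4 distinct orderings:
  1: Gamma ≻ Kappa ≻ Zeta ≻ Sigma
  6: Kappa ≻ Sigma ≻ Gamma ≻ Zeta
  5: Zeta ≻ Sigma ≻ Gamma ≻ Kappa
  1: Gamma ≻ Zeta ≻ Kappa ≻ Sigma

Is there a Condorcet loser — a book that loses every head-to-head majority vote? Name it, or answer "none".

Pairwise majorities:
Kappa–Zeta: Kappa 7–6.
Kappa vs Sigma: Kappa preferred on 1+6+1 = 8 ballots; Kappa wins 8–5.
Kappa vs Gamma: 6 to 7, Gamma.
Zeta vs Sigma: 7 to 6, Zeta.
Zeta vs Gamma: Zeta preferred on 5 ballots; Gamma wins 8–5.
Sigma–Gamma: Sigma 11–2.
Each book has at least one pairwise win (Kappa beats Zeta; Zeta beats Sigma; Sigma beats Gamma; Gamma beats Kappa) — no Condorcet loser.

none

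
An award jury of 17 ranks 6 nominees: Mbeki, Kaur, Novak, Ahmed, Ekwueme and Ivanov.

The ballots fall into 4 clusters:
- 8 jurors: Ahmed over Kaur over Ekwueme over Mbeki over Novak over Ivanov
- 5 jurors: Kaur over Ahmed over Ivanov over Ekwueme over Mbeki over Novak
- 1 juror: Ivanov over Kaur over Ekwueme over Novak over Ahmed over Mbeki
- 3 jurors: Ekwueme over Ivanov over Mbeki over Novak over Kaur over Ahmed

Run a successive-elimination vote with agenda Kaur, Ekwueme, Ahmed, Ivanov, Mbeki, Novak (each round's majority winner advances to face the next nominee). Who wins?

Round 1: Kaur vs Ekwueme — 14–3, Kaur advances.
Round 2: Kaur vs Ahmed — 9–8, Kaur advances.
Round 3: Kaur vs Ivanov — 13–4, Kaur advances.
Round 4: Kaur vs Mbeki — 14–3, Kaur advances.
Round 5: Kaur vs Novak — 14–3, Kaur advances.
The agenda winner is Kaur.

Kaur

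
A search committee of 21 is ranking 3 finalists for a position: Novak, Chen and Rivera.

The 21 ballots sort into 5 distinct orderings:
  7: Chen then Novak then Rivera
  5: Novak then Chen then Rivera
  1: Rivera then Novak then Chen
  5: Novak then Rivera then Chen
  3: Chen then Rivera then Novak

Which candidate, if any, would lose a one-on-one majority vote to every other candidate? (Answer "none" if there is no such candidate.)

Head-to-head results (21 committee members):
Novak–Chen: Novak 11–10.
Novak–Rivera: Novak 17–4.
Chen vs Rivera: 15 to 6, Chen.
Rivera loses to every other candidate — it is the Condorcet loser.

Rivera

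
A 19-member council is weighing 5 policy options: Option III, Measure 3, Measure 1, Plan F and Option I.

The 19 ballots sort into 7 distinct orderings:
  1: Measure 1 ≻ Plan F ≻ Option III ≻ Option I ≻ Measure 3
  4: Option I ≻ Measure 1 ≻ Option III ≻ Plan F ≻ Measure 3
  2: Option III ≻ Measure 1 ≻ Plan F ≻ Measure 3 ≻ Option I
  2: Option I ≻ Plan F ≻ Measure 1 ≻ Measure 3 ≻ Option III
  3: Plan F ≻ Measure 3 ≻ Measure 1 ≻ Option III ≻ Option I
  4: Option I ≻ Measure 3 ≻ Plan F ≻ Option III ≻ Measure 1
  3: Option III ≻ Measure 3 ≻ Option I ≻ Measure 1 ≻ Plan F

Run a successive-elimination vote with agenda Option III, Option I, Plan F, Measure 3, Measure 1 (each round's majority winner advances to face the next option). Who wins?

Round 1: Option III vs Option I — 9–10, Option I advances.
Round 2: Option I vs Plan F — 13–6, Option I advances.
Round 3: Option I vs Measure 3 — 11–8, Option I advances.
Round 4: Option I vs Measure 1 — 13–6, Option I advances.
The agenda winner is Option I.

Option I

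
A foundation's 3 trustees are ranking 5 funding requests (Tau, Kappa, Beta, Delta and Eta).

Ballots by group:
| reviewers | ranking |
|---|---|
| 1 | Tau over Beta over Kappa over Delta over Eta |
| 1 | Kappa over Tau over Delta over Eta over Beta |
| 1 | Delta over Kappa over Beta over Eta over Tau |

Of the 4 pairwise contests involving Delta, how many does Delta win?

Delta against each rival (3 reviewers):
Delta–Tau: Tau 2–1.
Delta vs Kappa: 1 for Delta, 2 for Kappa — Kappa by 2–1.
Delta vs Beta: 1+1 = 2 for Delta, 1 for Beta — Delta by 2–1.
Delta vs Eta: Delta preferred on 1+1+1 = 3 ballots; Delta wins 3–0.
Delta beats Beta, Eta; loses to Tau, Kappa — 2 pairwise wins.

2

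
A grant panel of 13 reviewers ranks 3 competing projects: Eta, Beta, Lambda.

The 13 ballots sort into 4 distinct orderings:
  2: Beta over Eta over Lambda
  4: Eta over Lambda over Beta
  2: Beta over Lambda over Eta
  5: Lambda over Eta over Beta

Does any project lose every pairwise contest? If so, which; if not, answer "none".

Head-to-head results (13 reviewers):
Eta vs Beta: Eta, 9–4.
Eta vs Lambda: 2+4 = 6 for Eta, 7 for Lambda — Lambda by 7–6.
Beta vs Lambda: 4 to 9, Lambda.
Only Beta has no wins; Beta is the Condorcet loser.

Beta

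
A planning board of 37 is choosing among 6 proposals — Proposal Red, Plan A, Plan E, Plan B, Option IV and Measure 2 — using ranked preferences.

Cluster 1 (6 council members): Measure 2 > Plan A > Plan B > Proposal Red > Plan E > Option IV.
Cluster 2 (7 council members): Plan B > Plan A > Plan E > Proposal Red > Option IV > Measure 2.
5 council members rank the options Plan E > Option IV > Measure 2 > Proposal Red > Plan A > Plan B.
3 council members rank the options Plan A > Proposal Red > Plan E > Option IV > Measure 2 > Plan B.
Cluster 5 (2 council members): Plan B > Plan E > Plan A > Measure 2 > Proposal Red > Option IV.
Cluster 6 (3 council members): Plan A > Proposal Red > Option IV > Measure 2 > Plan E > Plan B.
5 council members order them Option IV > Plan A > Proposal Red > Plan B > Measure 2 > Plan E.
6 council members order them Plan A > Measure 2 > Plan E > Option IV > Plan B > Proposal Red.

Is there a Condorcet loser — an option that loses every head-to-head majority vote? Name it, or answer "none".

Head-to-head results (37 council members):
Proposal Red vs Plan A: Proposal Red is ranked higher on 5 ballots, Plan A on 32. Plan A wins 32–5.
Proposal Red vs Plan E: Plan E wins 20–17.
Proposal Red vs Plan B: Proposal Red is ranked higher on 5+3+3+5 = 16 ballots, Plan B on 21. Plan B wins 21–16.
Proposal Red vs Option IV: Proposal Red is ranked higher on 6+7+3+2+3 = 21 ballots, Option IV on 16. Proposal Red wins 21–16.
Proposal Red vs Measure 2: Measure 2, 19–18.
Plan A vs Plan E: Plan A wins 30–7.
Plan A vs Plan B: 28 to 9, Plan A.
Plan A vs Option IV: Plan A is ranked higher on 6+7+3+2+3+6 = 27 ballots, Option IV on 10. Plan A wins 27–10.
Plan A vs Measure 2: Plan A wins 26–11.
Plan E vs Plan B: Plan E preferred on 5+3+3+6 = 17 ballots; Plan B wins 20–17.
Plan E vs Option IV: 6+7+5+3+2+6 = 29 for Plan E, 8 for Option IV — Plan E by 29–8.
Plan E vs Measure 2: Plan E is ranked higher on 7+5+3+2 = 17 ballots, Measure 2 on 20. Measure 2 wins 20–17.
Plan B vs Option IV: Option IV wins 22–15.
Plan B vs Measure 2: Plan B is ranked higher on 7+2+5 = 14 ballots, Measure 2 on 23. Measure 2 wins 23–14.
Option IV vs Measure 2: Option IV, 23–14.
Every option wins at least one matchup (Proposal Red beats Option IV; Plan A beats Proposal Red; Plan E beats Proposal Red; Plan B beats Proposal Red; Option IV beats Plan B; Measure 2 beats Proposal Red), so there is no Condorcet loser.

none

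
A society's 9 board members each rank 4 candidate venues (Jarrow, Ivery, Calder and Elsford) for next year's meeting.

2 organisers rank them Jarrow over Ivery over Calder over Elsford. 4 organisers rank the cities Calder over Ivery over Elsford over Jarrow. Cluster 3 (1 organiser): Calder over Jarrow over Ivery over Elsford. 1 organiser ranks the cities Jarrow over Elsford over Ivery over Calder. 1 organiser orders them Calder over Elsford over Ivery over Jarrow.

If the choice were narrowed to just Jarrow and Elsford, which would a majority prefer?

Ballots ranking Jarrow above Elsford: 2 + 1 + 1 = 4.
Ballots ranking Elsford above Jarrow: 9 − 4 = 5.
Elsford wins the head-to-head 5–4.

Elsford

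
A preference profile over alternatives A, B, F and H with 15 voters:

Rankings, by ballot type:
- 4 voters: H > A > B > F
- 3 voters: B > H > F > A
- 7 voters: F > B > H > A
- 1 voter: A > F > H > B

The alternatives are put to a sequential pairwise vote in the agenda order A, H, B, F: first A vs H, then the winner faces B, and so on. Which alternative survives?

F

Round 1: A vs H — 1–14, H advances.
Round 2: H vs B — 5–10, B advances.
Round 3: B vs F — 7–8, F advances.
The agenda winner is F.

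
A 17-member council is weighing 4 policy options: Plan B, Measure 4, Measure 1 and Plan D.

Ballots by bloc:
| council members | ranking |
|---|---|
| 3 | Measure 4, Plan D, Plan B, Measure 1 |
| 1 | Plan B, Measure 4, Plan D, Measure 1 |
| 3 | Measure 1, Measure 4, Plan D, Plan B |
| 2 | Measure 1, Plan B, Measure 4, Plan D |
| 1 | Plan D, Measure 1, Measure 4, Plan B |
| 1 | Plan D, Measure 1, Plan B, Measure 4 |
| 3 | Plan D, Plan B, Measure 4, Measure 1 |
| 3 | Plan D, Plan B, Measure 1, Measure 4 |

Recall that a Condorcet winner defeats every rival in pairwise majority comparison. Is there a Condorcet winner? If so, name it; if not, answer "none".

none

Check each pair by majority over 17 ballots:
Plan B vs Measure 4: Plan B, 10–7.
Plan B–Measure 1: Plan B 10–7.
Plan B vs Plan D: Plan D wins 14–3.
Measure 4–Measure 1: Measure 1 10–7.
Measure 4 vs Plan D: Measure 4, 9–8.
Measure 1–Plan D: Plan D 12–5.
Each option drops at least one matchup (Plan B loses to Plan D; Measure 4 loses to Plan B; Measure 1 loses to Plan B; Plan D loses to Measure 4); the cycle Plan B beats Measure 4 beats Plan D beats Plan B rules out a Condorcet winner.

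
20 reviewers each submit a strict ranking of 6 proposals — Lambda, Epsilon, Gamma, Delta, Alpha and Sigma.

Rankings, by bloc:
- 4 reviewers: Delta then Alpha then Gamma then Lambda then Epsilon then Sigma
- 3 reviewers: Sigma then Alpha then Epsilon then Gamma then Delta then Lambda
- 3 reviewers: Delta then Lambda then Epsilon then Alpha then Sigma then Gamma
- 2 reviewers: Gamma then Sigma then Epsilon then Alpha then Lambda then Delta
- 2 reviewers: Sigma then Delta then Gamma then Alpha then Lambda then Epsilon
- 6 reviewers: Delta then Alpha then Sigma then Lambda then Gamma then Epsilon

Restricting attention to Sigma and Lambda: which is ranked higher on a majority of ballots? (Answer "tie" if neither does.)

Sigma

Ballots ranking Sigma above Lambda: 3 + 2 + 2 + 6 = 13.
Ballots ranking Lambda above Sigma: 20 − 13 = 7.
Sigma wins the head-to-head 13–7.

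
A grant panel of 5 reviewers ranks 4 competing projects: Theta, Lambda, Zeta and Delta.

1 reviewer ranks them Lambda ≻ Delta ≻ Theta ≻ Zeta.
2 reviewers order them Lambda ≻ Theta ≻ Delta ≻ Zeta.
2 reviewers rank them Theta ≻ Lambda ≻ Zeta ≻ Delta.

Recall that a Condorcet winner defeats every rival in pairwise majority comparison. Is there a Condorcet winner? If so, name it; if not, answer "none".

Lambda

Head-to-head results (5 reviewers):
Theta vs Lambda: Theta preferred on 2 ballots; Lambda wins 3–2.
Theta vs Zeta: Theta is ranked higher on 1+2+2 = 5 ballots, Zeta on 0. Theta wins 5–0.
Theta vs Delta: 4 to 1, Theta.
Lambda vs Zeta: Lambda is ranked higher on 1+2+2 = 5 ballots, Zeta on 0. Lambda wins 5–0.
Lambda vs Delta: Lambda is ranked higher on 1+2+2 = 5 ballots, Delta on 0. Lambda wins 5–0.
Zeta vs Delta: 2 for Zeta, 3 for Delta — Delta by 3–2.
Lambda beats each of Theta, Zeta, Delta — Lambda is the Condorcet winner.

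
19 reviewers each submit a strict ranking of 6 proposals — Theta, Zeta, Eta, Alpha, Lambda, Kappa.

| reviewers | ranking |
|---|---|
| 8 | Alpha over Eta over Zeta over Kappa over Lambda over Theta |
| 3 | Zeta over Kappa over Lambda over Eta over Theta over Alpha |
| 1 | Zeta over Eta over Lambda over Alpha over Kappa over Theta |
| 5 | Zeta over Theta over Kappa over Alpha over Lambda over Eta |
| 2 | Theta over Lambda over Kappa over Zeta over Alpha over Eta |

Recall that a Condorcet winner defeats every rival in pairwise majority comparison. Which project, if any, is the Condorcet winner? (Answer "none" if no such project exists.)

Zeta

Check each pair by majority over 19 ballots:
Theta–Zeta: Zeta 17–2.
Theta–Eta: Eta 12–7.
Theta vs Alpha: Theta, 10–9.
Theta–Lambda: Lambda 12–7.
Theta vs Kappa: Kappa wins 12–7.
Zeta–Eta: Zeta 11–8.
Zeta vs Alpha: Zeta wins 11–8.
Zeta vs Lambda: Zeta wins 17–2.
Zeta vs Kappa: Zeta wins 17–2.
Eta vs Alpha: Alpha wins 15–4.
Eta vs Lambda: Lambda, 10–9.
Eta–Kappa: Kappa 10–9.
Alpha–Lambda: Alpha 13–6.
Alpha vs Kappa: Kappa, 10–9.
Lambda–Kappa: Kappa 16–3.
Zeta wins every pairwise contest, so Zeta is the Condorcet winner.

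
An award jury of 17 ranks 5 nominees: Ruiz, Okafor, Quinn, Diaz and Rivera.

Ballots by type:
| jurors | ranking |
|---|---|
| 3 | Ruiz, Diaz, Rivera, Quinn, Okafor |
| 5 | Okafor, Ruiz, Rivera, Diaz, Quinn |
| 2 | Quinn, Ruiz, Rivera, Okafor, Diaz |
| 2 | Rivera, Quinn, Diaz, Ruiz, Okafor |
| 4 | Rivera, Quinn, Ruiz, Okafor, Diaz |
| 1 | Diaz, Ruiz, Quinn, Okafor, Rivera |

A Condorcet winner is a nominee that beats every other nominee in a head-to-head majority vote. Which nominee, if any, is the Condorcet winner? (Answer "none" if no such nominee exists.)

Ruiz

Head-to-head results (17 jurors):
Ruiz vs Okafor: Ruiz is ranked higher on 3+2+2+4+1 = 12 ballots, Okafor on 5. Ruiz wins 12–5.
Ruiz vs Quinn: Ruiz wins 9–8.
Ruiz vs Diaz: 3+5+2+4 = 14 for Ruiz, 3 for Diaz — Ruiz by 14–3.
Ruiz vs Rivera: Ruiz is ranked higher on 3+5+2+1 = 11 ballots, Rivera on 6. Ruiz wins 11–6.
Okafor vs Quinn: Quinn wins 12–5.
Okafor vs Diaz: 5+2+4 = 11 for Okafor, 6 for Diaz — Okafor by 11–6.
Okafor vs Rivera: Rivera wins 11–6.
Quinn vs Diaz: Diaz, 9–8.
Quinn vs Rivera: Quinn preferred on 2+1 = 3 ballots; Rivera wins 14–3.
Diaz–Rivera: Rivera 13–4.
Ruiz defeats every rival head-to-head and is the Condorcet winner.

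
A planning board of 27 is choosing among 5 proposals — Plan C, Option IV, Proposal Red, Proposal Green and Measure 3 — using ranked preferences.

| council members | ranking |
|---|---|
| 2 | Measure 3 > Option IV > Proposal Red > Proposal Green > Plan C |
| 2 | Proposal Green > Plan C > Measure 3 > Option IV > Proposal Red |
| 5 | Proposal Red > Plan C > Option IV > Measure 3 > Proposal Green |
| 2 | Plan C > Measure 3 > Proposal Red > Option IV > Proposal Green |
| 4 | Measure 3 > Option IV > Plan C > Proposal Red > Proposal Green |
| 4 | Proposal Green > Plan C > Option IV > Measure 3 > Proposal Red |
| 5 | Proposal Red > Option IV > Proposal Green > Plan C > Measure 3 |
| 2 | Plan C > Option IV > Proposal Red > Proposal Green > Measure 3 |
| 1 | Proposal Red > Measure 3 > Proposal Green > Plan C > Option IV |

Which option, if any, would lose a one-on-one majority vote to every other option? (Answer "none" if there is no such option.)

none

Head-to-head results (27 council members):
Plan C vs Option IV: 2+5+2+4+2+1 = 16 for Plan C, 11 for Option IV — Plan C by 16–11.
Plan C–Proposal Red: Plan C 14–13.
Plan C vs Proposal Green: Plan C is ranked higher on 5+2+4+2 = 13 ballots, Proposal Green on 14. Proposal Green wins 14–13.
Plan C vs Measure 3: 2+5+2+4+5+2 = 20 for Plan C, 7 for Measure 3 — Plan C by 20–7.
Option IV vs Proposal Red: Option IV, 14–13.
Option IV vs Proposal Green: 2+5+2+4+5+2 = 20 for Option IV, 7 for Proposal Green — Option IV by 20–7.
Option IV vs Measure 3: Option IV wins 16–11.
Proposal Red vs Proposal Green: Proposal Red, 21–6.
Proposal Red vs Measure 3: 13 to 14, Measure 3.
Proposal Green vs Measure 3: Measure 3, 14–13.
Every option wins at least one matchup (Plan C beats Option IV; Option IV beats Proposal Red; Proposal Red beats Proposal Green; Proposal Green beats Plan C; Measure 3 beats Proposal Red), so there is no Condorcet loser.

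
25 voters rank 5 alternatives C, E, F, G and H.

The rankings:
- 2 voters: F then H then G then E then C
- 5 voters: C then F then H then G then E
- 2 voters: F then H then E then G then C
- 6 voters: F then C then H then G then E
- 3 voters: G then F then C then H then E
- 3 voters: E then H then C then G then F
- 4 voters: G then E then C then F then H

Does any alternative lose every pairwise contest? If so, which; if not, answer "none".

E

Pairwise majorities:
C vs E: C wins 14–11.
C vs F: C preferred on 5+3+4 = 12 ballots; F wins 13–12.
C vs G: C is ranked higher on 5+6+3 = 14 ballots, G on 11. C wins 14–11.
C vs H: C, 18–7.
E–F: F 18–7.
E vs G: 2+3 = 5 for E, 20 for G — G by 20–5.
E–H: H 18–7.
F vs G: F wins 15–10.
F–H: F 22–3.
G vs H: 7 to 18, H.
Only E has no wins; E is the Condorcet loser.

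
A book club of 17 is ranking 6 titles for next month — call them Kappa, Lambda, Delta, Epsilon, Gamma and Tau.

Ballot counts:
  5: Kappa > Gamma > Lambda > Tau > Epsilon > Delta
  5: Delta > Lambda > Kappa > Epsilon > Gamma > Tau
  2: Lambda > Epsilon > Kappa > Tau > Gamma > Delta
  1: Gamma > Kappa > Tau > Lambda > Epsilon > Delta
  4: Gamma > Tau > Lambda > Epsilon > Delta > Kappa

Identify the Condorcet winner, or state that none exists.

none

Check each pair by majority over 17 ballots:
Kappa vs Lambda: Lambda wins 11–6.
Kappa vs Delta: Delta, 9–8.
Kappa vs Epsilon: Kappa, 11–6.
Kappa vs Gamma: Kappa wins 12–5.
Kappa–Tau: Kappa 13–4.
Lambda vs Delta: Lambda, 12–5.
Lambda vs Epsilon: Lambda, 17–0.
Lambda vs Gamma: Gamma, 10–7.
Lambda–Tau: Lambda 12–5.
Delta vs Epsilon: Epsilon wins 12–5.
Delta vs Gamma: Gamma wins 12–5.
Delta vs Tau: Tau wins 12–5.
Epsilon vs Gamma: Gamma, 10–7.
Epsilon vs Tau: Tau wins 10–7.
Gamma vs Tau: Gamma, 15–2.
Each book drops at least one matchup (Kappa loses to Lambda; Lambda loses to Gamma; Delta loses to Lambda; Epsilon loses to Kappa; Gamma loses to Kappa; Tau loses to Kappa); the cycle Kappa > Epsilon > Delta > Kappa rules out a Condorcet winner.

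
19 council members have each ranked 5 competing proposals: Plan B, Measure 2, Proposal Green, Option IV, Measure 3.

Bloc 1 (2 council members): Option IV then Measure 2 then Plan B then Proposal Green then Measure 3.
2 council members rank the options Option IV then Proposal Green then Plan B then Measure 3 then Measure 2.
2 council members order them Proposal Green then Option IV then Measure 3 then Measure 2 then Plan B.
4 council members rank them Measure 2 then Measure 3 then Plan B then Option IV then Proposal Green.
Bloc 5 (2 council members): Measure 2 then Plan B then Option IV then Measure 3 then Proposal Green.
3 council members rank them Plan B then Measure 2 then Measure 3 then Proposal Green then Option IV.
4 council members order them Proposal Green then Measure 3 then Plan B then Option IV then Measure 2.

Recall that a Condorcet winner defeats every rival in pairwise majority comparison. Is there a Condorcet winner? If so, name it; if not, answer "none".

none

Pairwise majorities:
Plan B–Measure 2: Measure 2 10–9.
Plan B vs Proposal Green: Plan B, 11–8.
Plan B–Option IV: Plan B 13–6.
Plan B vs Measure 3: Measure 3 wins 10–9.
Measure 2 vs Proposal Green: Measure 2 is ranked higher on 2+4+2+3 = 11 ballots, Proposal Green on 8. Measure 2 wins 11–8.
Measure 2 vs Option IV: Measure 2 is ranked higher on 4+2+3 = 9 ballots, Option IV on 10. Option IV wins 10–9.
Measure 2 vs Measure 3: Measure 2 wins 11–8.
Proposal Green vs Option IV: Option IV, 10–9.
Proposal Green vs Measure 3: Proposal Green wins 10–9.
Option IV vs Measure 3: Measure 3 wins 11–8.
No option is unbeaten: Plan B loses to Measure 2; Measure 2 loses to Option IV; Proposal Green loses to Plan B; Option IV loses to Plan B; Measure 3 loses to Measure 2. In particular Plan B → Proposal Green → Measure 3 → Plan B is a majority cycle — no Condorcet winner exists.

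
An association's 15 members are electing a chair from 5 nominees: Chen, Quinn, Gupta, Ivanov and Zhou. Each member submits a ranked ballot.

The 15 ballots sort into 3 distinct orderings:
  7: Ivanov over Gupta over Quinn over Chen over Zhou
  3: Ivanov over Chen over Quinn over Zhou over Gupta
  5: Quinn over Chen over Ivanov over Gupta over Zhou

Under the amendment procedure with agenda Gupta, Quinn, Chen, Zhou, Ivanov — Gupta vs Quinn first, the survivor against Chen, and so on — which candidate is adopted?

Round 1: Gupta vs Quinn — 7–8, Quinn advances.
Round 2: Quinn vs Chen — 12–3, Quinn advances.
Round 3: Quinn vs Zhou — 15–0, Quinn advances.
Round 4: Quinn vs Ivanov — 5–10, Ivanov advances.
The agenda winner is Ivanov.

Ivanov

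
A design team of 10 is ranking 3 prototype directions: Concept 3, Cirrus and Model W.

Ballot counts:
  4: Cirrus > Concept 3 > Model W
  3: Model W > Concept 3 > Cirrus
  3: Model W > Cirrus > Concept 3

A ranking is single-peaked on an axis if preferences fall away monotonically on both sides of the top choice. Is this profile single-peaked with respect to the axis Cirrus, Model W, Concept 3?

Axis positions: Cirrus=1, Model W=2, Concept 3=3.
Type 1: ranking walks positions 1-3-2; Concept 3 is ranked above Model W even though Model W lies between Concept 3 and the peak Cirrus on the axis — preferences dip and rise again. Not single-peaked.
Type 2 (peak Model W at position 2): ranking walks positions 2-3-1, expanding outward from the peak — single-peaked.
Type 3 (peak Model W at position 2): ranking walks positions 2-1-3, expanding outward from the peak — single-peaked.
Type 1 violates single-peakedness, so the profile is not single-peaked on this axis.

no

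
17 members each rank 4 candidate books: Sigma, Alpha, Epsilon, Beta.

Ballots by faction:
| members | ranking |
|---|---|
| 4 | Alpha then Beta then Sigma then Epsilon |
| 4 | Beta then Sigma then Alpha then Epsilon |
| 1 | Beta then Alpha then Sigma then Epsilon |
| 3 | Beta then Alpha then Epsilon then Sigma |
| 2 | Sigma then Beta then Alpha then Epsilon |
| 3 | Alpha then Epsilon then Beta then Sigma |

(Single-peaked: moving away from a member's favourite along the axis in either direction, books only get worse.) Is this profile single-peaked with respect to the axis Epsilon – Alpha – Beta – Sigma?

yes

Axis positions: Epsilon=1, Alpha=2, Beta=3, Sigma=4.
Faction 1 (peak Alpha at position 2): ranking walks positions 2-3-4-1, expanding outward from the peak — single-peaked.
Faction 2 (peak Beta at position 3): ranking walks positions 3-4-2-1, expanding outward from the peak — single-peaked.
Faction 3 (peak Beta at position 3): ranking walks positions 3-2-4-1, expanding outward from the peak — single-peaked.
Faction 4 (peak Beta at position 3): ranking walks positions 3-2-1-4, expanding outward from the peak — single-peaked.
Faction 5 (peak Sigma at position 4): ranking walks positions 4-3-2-1, expanding outward from the peak — single-peaked.
Faction 6 (peak Alpha at position 2): ranking walks positions 2-1-3-4, expanding outward from the peak — single-peaked.
Every ranking is single-peaked on this axis.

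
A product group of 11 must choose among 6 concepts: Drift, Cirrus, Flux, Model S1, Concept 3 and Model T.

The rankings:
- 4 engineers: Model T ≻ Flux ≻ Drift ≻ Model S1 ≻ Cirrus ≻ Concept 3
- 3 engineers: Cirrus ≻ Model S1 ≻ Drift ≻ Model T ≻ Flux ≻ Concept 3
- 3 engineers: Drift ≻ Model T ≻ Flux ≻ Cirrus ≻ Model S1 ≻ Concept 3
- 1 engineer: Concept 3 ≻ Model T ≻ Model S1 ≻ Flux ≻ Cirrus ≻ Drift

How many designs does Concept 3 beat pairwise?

Concept 3 against each rival (11 engineers):
Concept 3 vs Drift: Concept 3 preferred on 1 ballot; Drift wins 10–1.
Concept 3 vs Cirrus: Cirrus wins 10–1.
Concept 3–Flux: Flux 10–1.
Concept 3 vs Model S1: Concept 3 is ranked higher on 1 ballot, Model S1 on 10. Model S1 wins 10–1.
Concept 3 vs Model T: Model T, 10–1.
Concept 3 beats no one; loses to Drift, Cirrus, Flux, Model S1, Model T — 0 pairwise wins.

0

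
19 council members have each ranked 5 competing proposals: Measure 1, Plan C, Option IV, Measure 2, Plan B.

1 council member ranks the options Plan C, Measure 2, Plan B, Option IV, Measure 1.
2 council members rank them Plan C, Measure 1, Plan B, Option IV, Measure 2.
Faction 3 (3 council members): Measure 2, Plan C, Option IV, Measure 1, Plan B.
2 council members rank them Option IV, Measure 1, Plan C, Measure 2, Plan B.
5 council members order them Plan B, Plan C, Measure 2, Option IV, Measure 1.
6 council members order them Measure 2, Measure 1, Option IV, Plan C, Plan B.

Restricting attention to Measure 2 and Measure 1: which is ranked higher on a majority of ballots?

Measure 2

Ballots ranking Measure 2 above Measure 1: 1 + 3 + 5 + 6 = 15.
Ballots ranking Measure 1 above Measure 2: 19 − 15 = 4.
Measure 2 wins the head-to-head 15–4.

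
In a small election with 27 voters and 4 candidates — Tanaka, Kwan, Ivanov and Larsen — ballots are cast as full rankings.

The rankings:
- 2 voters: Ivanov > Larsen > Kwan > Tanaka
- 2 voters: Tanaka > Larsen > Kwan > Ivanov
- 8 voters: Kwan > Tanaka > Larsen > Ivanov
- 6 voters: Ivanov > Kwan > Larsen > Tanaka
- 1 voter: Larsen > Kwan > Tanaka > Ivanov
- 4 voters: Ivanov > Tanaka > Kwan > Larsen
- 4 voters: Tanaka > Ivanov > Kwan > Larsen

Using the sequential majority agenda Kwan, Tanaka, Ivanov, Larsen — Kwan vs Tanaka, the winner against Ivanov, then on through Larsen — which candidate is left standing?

Round 1: Kwan vs Tanaka — 17–10, Kwan advances.
Round 2: Kwan vs Ivanov — 11–16, Ivanov advances.
Round 3: Ivanov vs Larsen — 16–11, Ivanov advances.
Ivanov survives the agenda.

Ivanov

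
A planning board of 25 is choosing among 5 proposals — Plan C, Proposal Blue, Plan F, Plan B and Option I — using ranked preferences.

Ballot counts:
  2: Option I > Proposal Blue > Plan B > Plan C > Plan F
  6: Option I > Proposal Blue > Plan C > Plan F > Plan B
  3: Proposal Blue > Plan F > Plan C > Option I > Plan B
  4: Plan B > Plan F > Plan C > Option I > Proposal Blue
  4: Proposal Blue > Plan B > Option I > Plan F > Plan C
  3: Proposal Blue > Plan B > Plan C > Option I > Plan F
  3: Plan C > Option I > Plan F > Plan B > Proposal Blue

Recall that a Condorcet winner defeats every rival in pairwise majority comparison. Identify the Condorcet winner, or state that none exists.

Check each pair by majority over 25 ballots:
Plan C–Proposal Blue: Proposal Blue 18–7.
Plan C vs Plan F: Plan C, 14–11.
Plan C vs Plan B: Plan B, 13–12.
Plan C–Option I: Plan C 13–12.
Proposal Blue–Plan F: Proposal Blue 18–7.
Proposal Blue vs Plan B: Proposal Blue, 18–7.
Proposal Blue vs Option I: Option I wins 15–10.
Plan F vs Plan B: Plan B, 13–12.
Plan F vs Option I: Option I, 18–7.
Plan B–Option I: Option I 14–11.
Every option loses at least once (Plan C loses to Proposal Blue; Proposal Blue loses to Option I; Plan F loses to Plan C; Plan B loses to Proposal Blue; Option I loses to Plan C). The majority relation contains the cycle Plan C > Option I > Proposal Blue > Plan C, so there is no Condorcet winner.

none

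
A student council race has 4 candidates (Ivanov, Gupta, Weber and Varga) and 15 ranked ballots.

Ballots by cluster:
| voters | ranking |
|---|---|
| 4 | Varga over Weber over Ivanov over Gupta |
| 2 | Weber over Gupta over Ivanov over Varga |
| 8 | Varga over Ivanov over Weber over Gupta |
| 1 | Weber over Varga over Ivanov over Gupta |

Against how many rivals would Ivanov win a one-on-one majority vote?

Ivanov against each rival (15 voters):
Ivanov vs Gupta: Ivanov, 13–2.
Ivanov vs Weber: Ivanov is ranked higher on 8 ballots, Weber on 7. Ivanov wins 8–7.
Ivanov vs Varga: 2 to 13, Varga.
Ivanov beats Gupta, Weber; loses to Varga — 2 pairwise wins.

2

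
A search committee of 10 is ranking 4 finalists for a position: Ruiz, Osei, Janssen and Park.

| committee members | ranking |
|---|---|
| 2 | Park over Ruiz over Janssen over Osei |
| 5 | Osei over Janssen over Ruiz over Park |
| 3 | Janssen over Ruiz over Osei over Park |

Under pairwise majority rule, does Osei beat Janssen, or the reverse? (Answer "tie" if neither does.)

Ballots ranking Osei above Janssen: 5.
Ballots ranking Janssen above Osei: 10 − 5 = 5.
5–5: the pair ties.

tie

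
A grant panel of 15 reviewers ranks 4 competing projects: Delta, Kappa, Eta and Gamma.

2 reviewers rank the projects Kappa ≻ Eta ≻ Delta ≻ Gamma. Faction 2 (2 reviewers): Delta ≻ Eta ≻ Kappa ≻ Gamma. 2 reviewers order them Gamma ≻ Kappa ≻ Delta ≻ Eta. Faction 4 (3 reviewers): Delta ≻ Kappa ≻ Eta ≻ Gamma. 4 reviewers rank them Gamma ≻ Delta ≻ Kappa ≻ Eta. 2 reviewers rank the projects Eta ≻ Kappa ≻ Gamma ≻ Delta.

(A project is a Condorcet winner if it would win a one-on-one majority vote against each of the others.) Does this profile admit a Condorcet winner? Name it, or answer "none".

none

Head-to-head results (15 reviewers):
Delta vs Kappa: Delta, 9–6.
Delta–Eta: Delta 11–4.
Delta vs Gamma: Gamma wins 8–7.
Kappa–Eta: Kappa 11–4.
Kappa–Gamma: Kappa 9–6.
Eta–Gamma: Eta 9–6.
Every project loses at least once (Delta loses to Gamma; Kappa loses to Delta; Eta loses to Delta; Gamma loses to Kappa). The majority relation contains the cycle Delta → Kappa → Gamma → Delta, so there is no Condorcet winner.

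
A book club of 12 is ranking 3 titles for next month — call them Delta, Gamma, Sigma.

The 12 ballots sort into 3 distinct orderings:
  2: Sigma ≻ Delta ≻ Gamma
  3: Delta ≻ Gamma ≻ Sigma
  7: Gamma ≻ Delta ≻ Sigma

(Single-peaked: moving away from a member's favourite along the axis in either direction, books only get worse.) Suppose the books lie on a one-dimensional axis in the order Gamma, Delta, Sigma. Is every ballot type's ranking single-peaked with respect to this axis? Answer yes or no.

Axis positions: Gamma=1, Delta=2, Sigma=3.
Ballot type 1 (peak Sigma at position 3): ranking walks positions 3-2-1, expanding outward from the peak — single-peaked.
Ballot type 2 (peak Delta at position 2): ranking walks positions 2-1-3, expanding outward from the peak — single-peaked.
Ballot type 3 (peak Gamma at position 1): ranking walks positions 1-2-3, expanding outward from the peak — single-peaked.
Every ranking is single-peaked on this axis.

yes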